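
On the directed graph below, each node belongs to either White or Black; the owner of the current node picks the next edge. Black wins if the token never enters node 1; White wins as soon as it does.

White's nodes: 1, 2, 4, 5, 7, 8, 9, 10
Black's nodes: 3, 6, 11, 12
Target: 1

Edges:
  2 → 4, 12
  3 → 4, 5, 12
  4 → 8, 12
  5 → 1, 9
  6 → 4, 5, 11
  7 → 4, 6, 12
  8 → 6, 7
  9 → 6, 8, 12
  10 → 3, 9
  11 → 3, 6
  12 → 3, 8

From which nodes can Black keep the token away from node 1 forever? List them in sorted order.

2, 3, 4, 6, 7, 8, 9, 10, 11, 12

A0 = {1}
A1: add {5} — 5 (White) has 5→1.
A2 = A1; e.g. 2 (White) has no edge into A1. Fixed point.
White's attractor = {1, 5}; Black avoids the target exactly from the complement.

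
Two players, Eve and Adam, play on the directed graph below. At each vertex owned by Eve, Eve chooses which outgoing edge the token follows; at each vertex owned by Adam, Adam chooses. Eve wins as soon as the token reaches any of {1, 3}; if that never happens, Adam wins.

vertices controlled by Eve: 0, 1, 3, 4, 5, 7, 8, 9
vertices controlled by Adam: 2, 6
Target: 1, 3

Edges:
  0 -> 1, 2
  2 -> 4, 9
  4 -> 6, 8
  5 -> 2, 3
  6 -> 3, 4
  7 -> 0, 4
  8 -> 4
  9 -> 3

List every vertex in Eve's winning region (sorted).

0, 1, 3, 5, 7, 9

A0 = {1, 3}
A1: add {0, 5, 9} — 0 (Eve) has 0→1; 5 (Eve) has 5→3; 9 (Eve) has 9→3.
A2: add {7} — 7 (Eve) has 7→0.
A3 = A2; e.g. 2 (Adam) can still go to 4. Fixed point.
Eve's winning region = {0, 1, 3, 5, 7, 9}.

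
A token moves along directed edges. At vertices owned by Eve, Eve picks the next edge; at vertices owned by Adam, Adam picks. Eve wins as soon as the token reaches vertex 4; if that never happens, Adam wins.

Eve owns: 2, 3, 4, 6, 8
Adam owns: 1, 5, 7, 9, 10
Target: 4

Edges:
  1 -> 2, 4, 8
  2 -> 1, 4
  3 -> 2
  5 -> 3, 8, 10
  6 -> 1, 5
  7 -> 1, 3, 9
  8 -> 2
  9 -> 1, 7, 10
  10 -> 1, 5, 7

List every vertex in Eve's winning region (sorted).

1, 2, 3, 4, 6, 8

A0 = {4}
A1: add {2} — 2 (Eve) has 2→4.
A2: add {3, 8} — 3 (Eve) has 3→2; 8 (Eve) has 8→2.
A3: add {1} — 1 (Adam): all of {2, 4, 8} already in.
A4: add {6} — 6 (Eve) has 6→1.
A5 = A4; e.g. 5 (Adam) can still go to 10. Fixed point.
Eve's winning region = {1, 2, 3, 4, 6, 8}.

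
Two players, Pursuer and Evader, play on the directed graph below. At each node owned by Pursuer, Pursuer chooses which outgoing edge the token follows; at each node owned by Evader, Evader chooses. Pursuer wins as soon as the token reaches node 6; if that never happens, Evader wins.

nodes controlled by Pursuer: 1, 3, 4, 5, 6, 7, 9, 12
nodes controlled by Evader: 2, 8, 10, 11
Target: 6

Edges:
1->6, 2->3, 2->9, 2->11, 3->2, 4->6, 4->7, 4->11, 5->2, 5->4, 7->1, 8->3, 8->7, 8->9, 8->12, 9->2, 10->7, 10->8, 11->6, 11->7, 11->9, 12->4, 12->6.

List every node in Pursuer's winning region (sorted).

1, 4, 5, 6, 7, 12

A0 = {6}
A1: add {1, 4, 12} — 1 (Pursuer) has 1→6; 4 (Pursuer) has 4→6; 12 (Pursuer) has 12→6.
A2: add {5, 7} — 5 (Pursuer) has 5→4; 7 (Pursuer) has 7→1.
A3 = A2; e.g. 2 (Evader) can still go to 3. Fixed point.
Pursuer's winning region = {1, 4, 5, 6, 7, 12}.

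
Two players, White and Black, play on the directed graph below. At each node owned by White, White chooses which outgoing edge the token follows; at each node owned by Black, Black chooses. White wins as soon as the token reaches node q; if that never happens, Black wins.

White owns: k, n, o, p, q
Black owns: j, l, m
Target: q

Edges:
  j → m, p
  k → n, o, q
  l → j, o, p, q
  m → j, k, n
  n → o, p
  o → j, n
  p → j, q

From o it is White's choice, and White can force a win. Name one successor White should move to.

A0 = {q}
A1: add {k, p} — k (White) has k→q; p (White) has p→q.
A2: add {n} — n (White) has n→p.
A3: add {o} — o (White) has o→n.
A4 = A3; e.g. j (Black) can still go to m. Fixed point.
From o, successor n is in the attractor (rank 2); the other successor j is not.

n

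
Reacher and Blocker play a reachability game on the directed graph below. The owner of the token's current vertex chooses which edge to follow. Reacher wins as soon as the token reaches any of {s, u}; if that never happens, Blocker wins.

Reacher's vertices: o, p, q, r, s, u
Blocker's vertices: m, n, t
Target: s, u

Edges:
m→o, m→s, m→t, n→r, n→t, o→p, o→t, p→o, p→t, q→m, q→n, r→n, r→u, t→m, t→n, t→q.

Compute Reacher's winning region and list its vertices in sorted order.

A0 = {s, u}
A1: add {r} — r (Reacher) has r→u.
A2 = A1; e.g. m (Blocker) can still go to o. Fixed point.
Reacher's winning region = {r, s, u}.

r, s, u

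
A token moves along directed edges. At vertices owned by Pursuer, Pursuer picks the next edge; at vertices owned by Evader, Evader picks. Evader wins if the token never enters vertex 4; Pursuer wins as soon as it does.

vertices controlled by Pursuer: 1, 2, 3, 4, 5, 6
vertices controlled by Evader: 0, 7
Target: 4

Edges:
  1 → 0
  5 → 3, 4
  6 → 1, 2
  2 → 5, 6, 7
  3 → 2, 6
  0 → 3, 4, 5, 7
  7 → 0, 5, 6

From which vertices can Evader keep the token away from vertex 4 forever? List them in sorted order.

A0 = {4}
A1: add {5} — 5 (Pursuer) has 5→4.
A2: add {2} — 2 (Pursuer) has 2→5.
A3: add {3, 6} — 3 (Pursuer) has 3→2; 6 (Pursuer) has 6→2.
A4 = A3; e.g. 0 (Evader) can still go to 7. Fixed point.
Pursuer's attractor = {2, 3, 4, 5, 6}; Evader avoids the target exactly from the complement.

0, 1, 7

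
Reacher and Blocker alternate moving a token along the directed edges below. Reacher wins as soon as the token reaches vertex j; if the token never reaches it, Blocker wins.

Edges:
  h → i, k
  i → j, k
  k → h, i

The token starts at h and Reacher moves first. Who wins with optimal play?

Track states (vertex, player-to-move).
A0 = {(j,Reacher), (j,Blocker)}
A1: add {(i,Reacher)}.
A2 = A1; e.g. (h,Reacher) stays out. (h,Reacher) never enters ⇒ Blocker avoids the target.

Blocker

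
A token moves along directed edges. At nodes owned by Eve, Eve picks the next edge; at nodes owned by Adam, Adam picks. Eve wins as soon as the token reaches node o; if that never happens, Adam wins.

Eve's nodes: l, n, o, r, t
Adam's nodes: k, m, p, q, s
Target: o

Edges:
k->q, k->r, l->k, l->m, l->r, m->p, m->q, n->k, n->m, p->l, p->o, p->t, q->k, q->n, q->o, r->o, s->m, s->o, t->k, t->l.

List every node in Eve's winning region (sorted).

A0 = {o}
A1: add {r} — r (Eve) has r→o.
A2: add {l} — l (Eve) has l→r.
A3: add {t} — t (Eve) has t→l.
A4: add {p} — p (Adam): all of {l, o, t} already in.
A5 = A4; e.g. k (Adam) can still go to q. Fixed point.
Eve's winning region = {l, o, p, r, t}.

l, o, p, r, t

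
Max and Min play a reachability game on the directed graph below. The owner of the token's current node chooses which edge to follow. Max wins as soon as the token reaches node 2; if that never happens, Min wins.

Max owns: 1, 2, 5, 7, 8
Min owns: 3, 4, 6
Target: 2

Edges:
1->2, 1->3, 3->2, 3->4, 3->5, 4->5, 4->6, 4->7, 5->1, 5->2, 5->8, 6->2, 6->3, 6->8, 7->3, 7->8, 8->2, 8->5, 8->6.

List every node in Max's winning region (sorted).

A0 = {2}
A1: add {1, 5, 8} — 1 (Max) has 1→2; 5 (Max) has 5→2; 8 (Max) has 8→2.
A2: add {7} — 7 (Max) has 7→8.
A3 = A2; e.g. 3 (Min) can still go to 4. Fixed point.
Max's winning region = {1, 2, 5, 7, 8}.

1, 2, 5, 7, 8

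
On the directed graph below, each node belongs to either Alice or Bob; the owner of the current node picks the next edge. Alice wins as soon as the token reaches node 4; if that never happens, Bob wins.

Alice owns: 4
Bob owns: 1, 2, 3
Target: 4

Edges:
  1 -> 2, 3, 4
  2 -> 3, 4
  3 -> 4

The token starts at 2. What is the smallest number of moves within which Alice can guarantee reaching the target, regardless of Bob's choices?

A0 = {4}
A1: add {3} — 3 (Bob): all of {4} already in.
A2: add {2} — 2 (Bob): all of {3, 4} already in.
2 enters the attractor at level 2, so Alice can force the target in 2 moves from there.

2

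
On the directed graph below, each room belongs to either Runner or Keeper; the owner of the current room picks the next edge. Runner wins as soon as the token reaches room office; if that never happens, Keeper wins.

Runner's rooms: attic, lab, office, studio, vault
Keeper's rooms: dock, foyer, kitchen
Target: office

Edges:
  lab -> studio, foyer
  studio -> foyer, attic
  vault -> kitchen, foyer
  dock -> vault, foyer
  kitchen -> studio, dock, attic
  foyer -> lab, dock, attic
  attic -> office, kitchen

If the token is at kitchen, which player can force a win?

A0 = {office}
A1: add {attic} — attic (Runner) has attic→office.
A2: add {studio} — studio (Runner) has studio→attic.
A3: add {lab} — lab (Runner) has lab→studio.
A4 = A3; e.g. vault (Runner) has no edge into A3. Fixed point.
kitchen never enters the attractor, so Keeper can avoid the target forever.

Keeper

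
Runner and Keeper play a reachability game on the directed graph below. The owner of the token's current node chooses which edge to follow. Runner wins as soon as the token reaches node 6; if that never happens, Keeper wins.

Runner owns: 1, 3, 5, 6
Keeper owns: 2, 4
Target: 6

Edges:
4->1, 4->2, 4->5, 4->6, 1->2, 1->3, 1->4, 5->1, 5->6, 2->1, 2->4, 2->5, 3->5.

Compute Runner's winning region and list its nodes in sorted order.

A0 = {6}
A1: add {5} — 5 (Runner) has 5→6.
A2: add {3} — 3 (Runner) has 3→5.
A3: add {1} — 1 (Runner) has 1→3.
A4 = A3; e.g. 2 (Keeper) can still go to 4. Fixed point.
Runner's winning region = {1, 3, 5, 6}.

1, 3, 5, 6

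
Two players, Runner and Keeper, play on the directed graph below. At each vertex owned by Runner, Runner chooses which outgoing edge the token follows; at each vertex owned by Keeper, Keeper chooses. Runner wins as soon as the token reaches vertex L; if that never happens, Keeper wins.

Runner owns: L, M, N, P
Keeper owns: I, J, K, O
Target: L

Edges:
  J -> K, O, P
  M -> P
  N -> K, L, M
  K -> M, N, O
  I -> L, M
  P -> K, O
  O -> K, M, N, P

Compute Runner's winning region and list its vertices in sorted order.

A0 = {L}
A1: add {N} — N (Runner) has N→L.
A2 = A1; e.g. I (Keeper) can still go to M. Fixed point.
Runner's winning region = {L, N}.

L, N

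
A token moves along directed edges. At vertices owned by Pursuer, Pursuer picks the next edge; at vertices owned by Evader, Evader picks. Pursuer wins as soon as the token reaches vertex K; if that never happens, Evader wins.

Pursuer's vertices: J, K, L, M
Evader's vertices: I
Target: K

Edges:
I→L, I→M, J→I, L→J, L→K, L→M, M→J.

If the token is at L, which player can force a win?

Pursuer

A0 = {K}
A1: add {L} — L (Pursuer) has L→K.
A2 = A1; e.g. I (Evader) can still go to M. Fixed point.
L ∈ A1, so Pursuer can force the target.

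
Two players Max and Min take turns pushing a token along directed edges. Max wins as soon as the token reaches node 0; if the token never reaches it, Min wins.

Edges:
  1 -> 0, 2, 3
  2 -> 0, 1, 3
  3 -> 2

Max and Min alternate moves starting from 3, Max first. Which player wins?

Track states (vertex, player-to-move).
A0 = {(0,Max), (0,Min)}
A1: add {(1,Max), (2,Max)}.
A2: add {(3,Min)}.
A3 = A2; e.g. (1,Min) stays out. (3,Max) never enters ⇒ Min avoids the target.

Min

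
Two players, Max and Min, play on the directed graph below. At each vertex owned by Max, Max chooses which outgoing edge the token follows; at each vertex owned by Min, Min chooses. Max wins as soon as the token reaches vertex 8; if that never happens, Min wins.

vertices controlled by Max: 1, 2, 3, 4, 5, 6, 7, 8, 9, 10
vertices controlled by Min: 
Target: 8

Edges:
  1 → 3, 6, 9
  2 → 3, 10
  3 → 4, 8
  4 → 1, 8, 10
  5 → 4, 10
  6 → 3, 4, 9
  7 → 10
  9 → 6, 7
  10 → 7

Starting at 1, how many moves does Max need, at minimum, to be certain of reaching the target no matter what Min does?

A0 = {8}
A1: add {3, 4} — 3 (Max) has 3→8; 4 (Max) has 4→8.
A2: add {1, 2, 5, 6} — 1 (Max) has 1→3; 2 (Max) has 2→3; 5 (Max) has 5→4; 6 (Max) has 6→3.
1 enters the attractor at level 2, so Max can force the target in 2 moves from there.

2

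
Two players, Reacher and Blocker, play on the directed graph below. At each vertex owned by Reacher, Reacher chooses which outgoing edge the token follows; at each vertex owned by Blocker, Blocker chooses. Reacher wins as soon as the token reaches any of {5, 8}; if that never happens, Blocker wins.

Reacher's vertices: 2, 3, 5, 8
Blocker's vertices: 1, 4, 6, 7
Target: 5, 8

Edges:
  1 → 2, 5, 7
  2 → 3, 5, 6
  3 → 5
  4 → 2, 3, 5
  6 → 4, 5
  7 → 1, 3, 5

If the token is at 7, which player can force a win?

A0 = {5, 8}
A1: add {2, 3} — 2 (Reacher) has 2→5; 3 (Reacher) has 3→5.
A2: add {4} — 4 (Blocker): all of {2, 3, 5} already in.
A3: add {6} — 6 (Blocker): all of {4, 5} already in.
A4 = A3; e.g. 1 (Blocker) can still go to 7. Fixed point.
7 never enters the attractor, so Blocker can avoid the target forever.

Blocker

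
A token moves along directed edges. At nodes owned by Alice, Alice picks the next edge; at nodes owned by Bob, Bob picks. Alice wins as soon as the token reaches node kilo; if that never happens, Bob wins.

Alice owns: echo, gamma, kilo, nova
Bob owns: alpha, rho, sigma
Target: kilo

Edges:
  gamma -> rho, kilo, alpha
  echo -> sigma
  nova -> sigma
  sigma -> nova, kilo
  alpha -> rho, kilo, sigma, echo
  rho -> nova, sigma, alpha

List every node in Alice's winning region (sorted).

gamma, kilo

A0 = {kilo}
A1: add {gamma} — gamma (Alice) has gamma→kilo.
A2 = A1; e.g. nova (Alice) has no edge into A1. Fixed point.
Alice's winning region = {gamma, kilo}.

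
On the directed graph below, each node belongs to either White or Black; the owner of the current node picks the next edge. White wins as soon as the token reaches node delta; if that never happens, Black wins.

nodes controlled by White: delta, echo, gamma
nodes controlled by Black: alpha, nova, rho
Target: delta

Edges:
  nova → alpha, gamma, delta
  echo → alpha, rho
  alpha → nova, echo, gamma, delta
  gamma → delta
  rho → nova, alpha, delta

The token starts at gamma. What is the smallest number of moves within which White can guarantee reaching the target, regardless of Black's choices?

A0 = {delta}
A1: add {gamma} — gamma (White) has gamma→delta.
A2 = A1; e.g. nova (Black) can still go to alpha. Fixed point.
gamma enters the attractor at level 1, so White can force the target in 1 move from there.

1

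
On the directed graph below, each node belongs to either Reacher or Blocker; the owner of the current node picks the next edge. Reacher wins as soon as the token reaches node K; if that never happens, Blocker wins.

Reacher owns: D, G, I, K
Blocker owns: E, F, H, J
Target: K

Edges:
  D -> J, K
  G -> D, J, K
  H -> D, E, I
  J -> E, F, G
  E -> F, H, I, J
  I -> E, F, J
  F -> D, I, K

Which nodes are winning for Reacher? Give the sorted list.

D, G, K

A0 = {K}
A1: add {D, G} — D (Reacher) has D→K; G (Reacher) has G→K.
A2 = A1; e.g. E (Blocker) can still go to F. Fixed point.
Reacher's winning region = {D, G, K}.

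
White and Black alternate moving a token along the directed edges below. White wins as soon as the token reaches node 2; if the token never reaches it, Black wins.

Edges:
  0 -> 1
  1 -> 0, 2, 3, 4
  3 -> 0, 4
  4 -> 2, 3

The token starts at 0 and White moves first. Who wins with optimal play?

Track states (vertex, player-to-move).
A0 = {(2,White), (2,Black)}
A1: add {(1,White), (4,White)}.
A2: add {(0,Black)}.
A3: add {(3,White)}.
A4: add {(4,Black)}.
A5 = A4; e.g. (0,White) stays out. (0,White) never enters ⇒ Black avoids the target.

Black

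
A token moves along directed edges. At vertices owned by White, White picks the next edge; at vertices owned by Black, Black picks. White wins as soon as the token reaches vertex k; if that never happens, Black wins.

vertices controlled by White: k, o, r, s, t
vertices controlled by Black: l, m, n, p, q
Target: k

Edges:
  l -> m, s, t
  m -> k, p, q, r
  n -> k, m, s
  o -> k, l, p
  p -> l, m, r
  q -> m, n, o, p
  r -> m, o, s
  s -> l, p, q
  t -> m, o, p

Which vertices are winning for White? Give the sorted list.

k, o, r, t

A0 = {k}
A1: add {o} — o (White) has o→k.
A2: add {r, t} — r (White) has r→o; t (White) has t→o.
A3 = A2; e.g. l (Black) can still go to m. Fixed point.
White's winning region = {k, o, r, t}.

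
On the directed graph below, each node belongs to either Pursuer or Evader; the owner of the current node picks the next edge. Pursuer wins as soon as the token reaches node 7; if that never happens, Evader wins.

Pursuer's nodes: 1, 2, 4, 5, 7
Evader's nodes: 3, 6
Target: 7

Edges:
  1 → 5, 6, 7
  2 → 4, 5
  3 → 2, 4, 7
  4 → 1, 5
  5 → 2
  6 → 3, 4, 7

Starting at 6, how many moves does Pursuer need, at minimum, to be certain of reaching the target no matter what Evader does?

A0 = {7}
A1: add {1} — 1 (Pursuer) has 1→7.
A2: add {4} — 4 (Pursuer) has 4→1.
A3: add {2} — 2 (Pursuer) has 2→4.
A4: add {3, 5} — 3 (Evader): all of {2, 4, 7} already in; 5 (Pursuer) has 5→2.
A5: add {6} — 6 (Evader): all of {3, 4, 7} already in.
A5 = all vertices. Fixed point.
6 enters the attractor at level 5, so Pursuer can force the target in 5 moves from there.

5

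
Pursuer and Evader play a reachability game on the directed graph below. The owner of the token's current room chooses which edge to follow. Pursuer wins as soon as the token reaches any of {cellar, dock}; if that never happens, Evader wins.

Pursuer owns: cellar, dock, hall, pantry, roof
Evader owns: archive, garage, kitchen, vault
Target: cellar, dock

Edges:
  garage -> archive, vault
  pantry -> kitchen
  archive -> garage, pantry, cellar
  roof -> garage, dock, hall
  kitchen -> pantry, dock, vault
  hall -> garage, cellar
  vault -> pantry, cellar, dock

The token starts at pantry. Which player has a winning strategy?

Evader

A0 = {cellar, dock}
A1: add {hall, roof} — roof (Pursuer) has roof→dock; hall (Pursuer) has hall→cellar.
A2 = A1; e.g. garage (Evader) can still go to archive. Fixed point.
pantry never enters the attractor, so Evader can avoid the target forever.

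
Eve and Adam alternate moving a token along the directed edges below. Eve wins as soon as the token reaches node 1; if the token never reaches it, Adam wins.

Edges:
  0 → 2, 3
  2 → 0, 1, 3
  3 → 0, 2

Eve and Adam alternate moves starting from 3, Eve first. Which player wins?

Adam

Track states (vertex, player-to-move).
A0 = {(1,Eve), (1,Adam)}
A1: add {(2,Eve)}.
A2 = A1; e.g. (0,Eve) stays out. (3,Eve) never enters ⇒ Adam avoids the target.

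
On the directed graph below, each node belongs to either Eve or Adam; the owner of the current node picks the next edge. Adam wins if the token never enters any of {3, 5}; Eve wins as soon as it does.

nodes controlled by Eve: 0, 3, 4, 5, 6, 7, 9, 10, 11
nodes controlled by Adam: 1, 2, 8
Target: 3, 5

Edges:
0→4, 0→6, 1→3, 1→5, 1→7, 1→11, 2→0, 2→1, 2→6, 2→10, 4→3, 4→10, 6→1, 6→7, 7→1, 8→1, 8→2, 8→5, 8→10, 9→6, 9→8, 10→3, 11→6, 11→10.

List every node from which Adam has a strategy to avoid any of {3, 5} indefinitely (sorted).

1, 2, 6, 7, 8, 9

A0 = {3, 5}
A1: add {4, 10} — 4 (Eve) has 4→3; 10 (Eve) has 10→3.
A2: add {0, 11} — 0 (Eve) has 0→4; 11 (Eve) has 11→10.
A3 = A2; e.g. 1 (Adam) can still go to 7. Fixed point.
Eve's attractor = {0, 3, 4, 5, 10, 11}; Adam avoids the target exactly from the complement.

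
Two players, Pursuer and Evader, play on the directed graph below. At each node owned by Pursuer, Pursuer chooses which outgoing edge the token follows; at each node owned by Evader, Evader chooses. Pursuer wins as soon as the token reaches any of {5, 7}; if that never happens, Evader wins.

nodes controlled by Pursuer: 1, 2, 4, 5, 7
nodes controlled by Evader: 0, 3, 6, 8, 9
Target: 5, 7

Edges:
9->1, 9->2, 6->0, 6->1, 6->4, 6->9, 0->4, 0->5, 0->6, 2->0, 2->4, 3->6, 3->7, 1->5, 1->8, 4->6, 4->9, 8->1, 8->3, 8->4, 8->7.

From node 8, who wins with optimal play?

Evader

A0 = {5, 7}
A1: add {1} — 1 (Pursuer) has 1→5.
A2 = A1; e.g. 0 (Evader) can still go to 4. Fixed point.
8 never enters the attractor, so Evader can avoid the target forever.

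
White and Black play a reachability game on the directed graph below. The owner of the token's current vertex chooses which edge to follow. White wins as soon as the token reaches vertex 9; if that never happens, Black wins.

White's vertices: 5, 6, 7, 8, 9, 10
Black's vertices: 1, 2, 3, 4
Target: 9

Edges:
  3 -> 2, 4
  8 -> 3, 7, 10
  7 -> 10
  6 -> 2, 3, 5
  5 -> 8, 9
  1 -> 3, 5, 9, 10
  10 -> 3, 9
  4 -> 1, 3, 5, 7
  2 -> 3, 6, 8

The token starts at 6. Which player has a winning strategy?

White

A0 = {9}
A1: add {5, 10} — 5 (White) has 5→9; 10 (White) has 10→9.
A2: add {6, 7, 8} — 6 (White) has 6→5; 7 (White) has 7→10; 8 (White) has 8→10.
A3 = A2; e.g. 1 (Black) can still go to 3. Fixed point.
6 ∈ A2, so White can force the target.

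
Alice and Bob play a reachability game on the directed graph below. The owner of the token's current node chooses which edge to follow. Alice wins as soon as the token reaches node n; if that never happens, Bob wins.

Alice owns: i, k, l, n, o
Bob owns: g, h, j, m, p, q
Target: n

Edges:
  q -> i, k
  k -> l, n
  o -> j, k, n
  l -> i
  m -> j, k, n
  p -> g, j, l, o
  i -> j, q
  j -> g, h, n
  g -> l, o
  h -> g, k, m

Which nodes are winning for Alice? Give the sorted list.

A0 = {n}
A1: add {k, o} — k (Alice) has k→n; o (Alice) has o→n.
A2 = A1; e.g. g (Bob) can still go to l. Fixed point.
Alice's winning region = {k, n, o}.

k, n, o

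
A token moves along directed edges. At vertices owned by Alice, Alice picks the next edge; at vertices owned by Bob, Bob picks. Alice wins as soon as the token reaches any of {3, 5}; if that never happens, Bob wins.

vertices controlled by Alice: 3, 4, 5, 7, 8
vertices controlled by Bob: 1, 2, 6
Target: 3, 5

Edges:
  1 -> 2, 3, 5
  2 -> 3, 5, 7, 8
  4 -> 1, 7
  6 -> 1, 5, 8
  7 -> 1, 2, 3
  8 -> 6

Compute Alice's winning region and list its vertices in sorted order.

A0 = {3, 5}
A1: add {7} — 7 (Alice) has 7→3.
A2: add {4} — 4 (Alice) has 4→7.
A3 = A2; e.g. 1 (Bob) can still go to 2. Fixed point.
Alice's winning region = {3, 4, 5, 7}.

3, 4, 5, 7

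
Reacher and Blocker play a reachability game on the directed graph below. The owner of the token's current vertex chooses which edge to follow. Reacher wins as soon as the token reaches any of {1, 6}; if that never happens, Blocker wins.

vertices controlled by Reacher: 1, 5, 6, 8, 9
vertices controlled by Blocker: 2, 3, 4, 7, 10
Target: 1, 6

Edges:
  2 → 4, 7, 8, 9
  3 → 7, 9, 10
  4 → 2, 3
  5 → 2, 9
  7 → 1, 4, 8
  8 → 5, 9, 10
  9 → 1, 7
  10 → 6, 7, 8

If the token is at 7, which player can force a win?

Blocker

A0 = {1, 6}
A1: add {9} — 9 (Reacher) has 9→1.
A2: add {5, 8} — 5 (Reacher) has 5→9; 8 (Reacher) has 8→9.
A3 = A2; e.g. 2 (Blocker) can still go to 4. Fixed point.
7 never enters the attractor, so Blocker can avoid the target forever.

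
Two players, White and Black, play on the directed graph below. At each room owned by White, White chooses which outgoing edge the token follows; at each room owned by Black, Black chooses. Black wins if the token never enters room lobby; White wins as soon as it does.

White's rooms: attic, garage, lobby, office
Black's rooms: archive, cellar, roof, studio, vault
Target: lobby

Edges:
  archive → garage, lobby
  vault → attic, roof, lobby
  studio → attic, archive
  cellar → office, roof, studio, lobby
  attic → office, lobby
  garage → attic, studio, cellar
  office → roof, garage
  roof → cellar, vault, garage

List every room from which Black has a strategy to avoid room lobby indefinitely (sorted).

A0 = {lobby}
A1: add {attic} — attic (White) has attic→lobby.
A2: add {garage} — garage (White) has garage→attic.
A3: add {archive, office} — office (White) has office→garage; archive (Black): all of {garage, lobby} already in.
A4: add {studio} — studio (Black): all of {attic, archive} already in.
A5 = A4; e.g. roof (Black) can still go to cellar. Fixed point.
White's attractor = {archive, attic, garage, lobby, office, studio}; Black avoids the target exactly from the complement.

cellar, roof, vault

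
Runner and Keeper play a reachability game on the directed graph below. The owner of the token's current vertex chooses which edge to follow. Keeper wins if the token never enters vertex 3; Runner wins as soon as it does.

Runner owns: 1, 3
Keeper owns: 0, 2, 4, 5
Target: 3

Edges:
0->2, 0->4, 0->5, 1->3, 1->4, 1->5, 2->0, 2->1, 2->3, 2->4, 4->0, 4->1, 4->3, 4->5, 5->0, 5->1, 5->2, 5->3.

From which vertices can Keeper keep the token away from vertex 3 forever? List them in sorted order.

A0 = {3}
A1: add {1} — 1 (Runner) has 1→3.
A2 = A1; e.g. 0 (Keeper) can still go to 2. Fixed point.
Runner's attractor = {1, 3}; Keeper avoids the target exactly from the complement.

0, 2, 4, 5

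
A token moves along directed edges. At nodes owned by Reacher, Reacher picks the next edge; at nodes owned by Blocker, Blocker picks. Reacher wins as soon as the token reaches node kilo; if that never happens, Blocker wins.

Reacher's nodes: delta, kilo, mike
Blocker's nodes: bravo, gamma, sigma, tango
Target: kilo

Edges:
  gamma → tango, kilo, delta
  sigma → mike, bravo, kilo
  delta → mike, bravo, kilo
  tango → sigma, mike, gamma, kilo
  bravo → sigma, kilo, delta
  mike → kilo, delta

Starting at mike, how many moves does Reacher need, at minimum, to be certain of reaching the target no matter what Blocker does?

1

A0 = {kilo}
A1: add {delta, mike} — mike (Reacher) has mike→kilo; delta (Reacher) has delta→kilo.
A2 = A1; e.g. sigma (Blocker) can still go to bravo. Fixed point.
mike enters the attractor at level 1, so Reacher can force the target in 1 move from there.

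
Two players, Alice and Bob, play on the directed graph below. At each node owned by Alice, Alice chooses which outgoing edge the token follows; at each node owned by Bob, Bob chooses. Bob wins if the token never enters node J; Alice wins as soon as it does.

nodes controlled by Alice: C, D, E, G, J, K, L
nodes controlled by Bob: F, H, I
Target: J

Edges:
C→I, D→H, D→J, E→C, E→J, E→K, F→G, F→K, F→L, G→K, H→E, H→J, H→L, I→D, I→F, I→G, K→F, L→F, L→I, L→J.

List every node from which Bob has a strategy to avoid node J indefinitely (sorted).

A0 = {J}
A1: add {D, E, L} — D (Alice) has D→J; E (Alice) has E→J; L (Alice) has L→J.
A2: add {H} — H (Bob): all of {E, J, L} already in.
A3 = A2; e.g. C (Alice) has no edge into A2. Fixed point.
Alice's attractor = {D, E, H, J, L}; Bob avoids the target exactly from the complement.

C, F, G, I, K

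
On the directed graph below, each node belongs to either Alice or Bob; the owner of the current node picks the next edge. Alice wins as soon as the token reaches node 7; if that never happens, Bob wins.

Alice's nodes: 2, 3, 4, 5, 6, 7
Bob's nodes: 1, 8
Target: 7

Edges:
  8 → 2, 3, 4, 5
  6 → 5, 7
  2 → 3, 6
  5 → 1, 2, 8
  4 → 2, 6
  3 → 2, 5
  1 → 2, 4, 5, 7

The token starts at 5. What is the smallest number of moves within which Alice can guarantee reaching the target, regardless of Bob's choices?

3

A0 = {7}
A1: add {6} — 6 (Alice) has 6→7.
A2: add {2, 4} — 2 (Alice) has 2→6; 4 (Alice) has 4→6.
A3: add {3, 5} — 3 (Alice) has 3→2; 5 (Alice) has 5→2.
5 enters the attractor at level 3, so Alice can force the target in 3 moves from there.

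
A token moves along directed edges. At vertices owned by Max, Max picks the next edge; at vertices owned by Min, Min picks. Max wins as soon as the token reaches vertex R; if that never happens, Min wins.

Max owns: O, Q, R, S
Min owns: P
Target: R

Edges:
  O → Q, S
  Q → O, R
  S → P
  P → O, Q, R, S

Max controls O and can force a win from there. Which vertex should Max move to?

A0 = {R}
A1: add {Q} — Q (Max) has Q→R.
A2: add {O} — O (Max) has O→Q.
A3 = A2; e.g. P (Min) can still go to S. Fixed point.
From O, successor Q is in the attractor (rank 1); the other successor S is not.

Q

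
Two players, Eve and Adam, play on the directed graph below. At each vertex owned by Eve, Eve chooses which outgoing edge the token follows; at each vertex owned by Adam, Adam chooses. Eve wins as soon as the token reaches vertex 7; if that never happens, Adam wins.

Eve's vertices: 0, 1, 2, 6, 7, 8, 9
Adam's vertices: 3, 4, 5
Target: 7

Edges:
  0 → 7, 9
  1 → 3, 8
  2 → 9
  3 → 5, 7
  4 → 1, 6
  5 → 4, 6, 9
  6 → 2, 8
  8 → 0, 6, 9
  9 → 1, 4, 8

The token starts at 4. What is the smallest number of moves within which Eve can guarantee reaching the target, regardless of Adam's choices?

4

A0 = {7}
A1: add {0} — 0 (Eve) has 0→7.
A2: add {8} — 8 (Eve) has 8→0.
A3: add {1, 6, 9} — 1 (Eve) has 1→8; 6 (Eve) has 6→8; 9 (Eve) has 9→8.
A4: add {2, 4} — 2 (Eve) has 2→9; 4 (Adam): all of {1, 6} already in.
4 enters the attractor at level 4, so Eve can force the target in 4 moves from there.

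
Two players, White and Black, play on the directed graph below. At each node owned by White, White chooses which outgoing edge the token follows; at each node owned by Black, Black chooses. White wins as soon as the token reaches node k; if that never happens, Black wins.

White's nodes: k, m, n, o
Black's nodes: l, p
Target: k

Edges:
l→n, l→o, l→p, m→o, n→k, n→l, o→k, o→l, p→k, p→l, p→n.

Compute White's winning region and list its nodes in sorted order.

A0 = {k}
A1: add {n, o} — n (White) has n→k; o (White) has o→k.
A2: add {m} — m (White) has m→o.
A3 = A2; e.g. l (Black) can still go to p. Fixed point.
White's winning region = {k, m, n, o}.

k, m, n, o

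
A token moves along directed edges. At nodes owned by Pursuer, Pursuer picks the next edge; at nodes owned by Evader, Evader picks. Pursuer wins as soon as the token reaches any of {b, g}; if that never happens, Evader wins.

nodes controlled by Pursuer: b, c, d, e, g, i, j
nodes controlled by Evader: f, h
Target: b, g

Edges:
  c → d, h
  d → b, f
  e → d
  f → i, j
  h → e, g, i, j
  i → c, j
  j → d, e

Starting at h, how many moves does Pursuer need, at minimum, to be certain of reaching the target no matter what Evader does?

A0 = {b, g}
A1: add {d} — d (Pursuer) has d→b.
A2: add {c, e, j} — c (Pursuer) has c→d; e (Pursuer) has e→d; j (Pursuer) has j→d.
A3: add {i} — i (Pursuer) has i→c.
A4: add {f, h} — f (Evader): all of {i, j} already in; h (Evader): all of {e, g, i, j} already in.
A4 = all vertices. Fixed point.
h enters the attractor at level 4, so Pursuer can force the target in 4 moves from there.

4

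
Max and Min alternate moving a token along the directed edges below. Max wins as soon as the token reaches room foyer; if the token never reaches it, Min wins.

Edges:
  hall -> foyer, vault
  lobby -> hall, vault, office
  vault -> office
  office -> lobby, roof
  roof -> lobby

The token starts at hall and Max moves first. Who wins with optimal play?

Track states (vertex, player-to-move).
A0 = {(foyer,Max), (foyer,Min)}
A1: add {(hall,Max)}.
(hall,Max) ∈ A1 ⇒ Max forces the target.

Max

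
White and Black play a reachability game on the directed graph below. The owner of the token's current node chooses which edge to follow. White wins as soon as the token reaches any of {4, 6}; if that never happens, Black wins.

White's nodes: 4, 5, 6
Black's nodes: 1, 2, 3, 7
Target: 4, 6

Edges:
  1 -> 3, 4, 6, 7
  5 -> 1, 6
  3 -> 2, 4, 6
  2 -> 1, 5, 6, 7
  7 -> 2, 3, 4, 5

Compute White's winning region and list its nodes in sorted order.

A0 = {4, 6}
A1: add {5} — 5 (White) has 5→6.
A2 = A1; e.g. 1 (Black) can still go to 3. Fixed point.
White's winning region = {4, 5, 6}.

4, 5, 6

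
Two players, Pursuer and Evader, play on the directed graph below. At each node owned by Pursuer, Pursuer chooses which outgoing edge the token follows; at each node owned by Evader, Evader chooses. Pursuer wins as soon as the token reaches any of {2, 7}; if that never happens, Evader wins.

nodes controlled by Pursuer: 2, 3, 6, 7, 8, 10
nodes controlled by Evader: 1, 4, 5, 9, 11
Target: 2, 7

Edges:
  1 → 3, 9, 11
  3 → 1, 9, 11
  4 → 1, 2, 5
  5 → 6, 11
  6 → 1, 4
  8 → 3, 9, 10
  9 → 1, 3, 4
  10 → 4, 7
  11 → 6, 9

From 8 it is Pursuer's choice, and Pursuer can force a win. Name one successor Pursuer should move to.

A0 = {2, 7}
A1: add {10} — 10 (Pursuer) has 10→7.
A2: add {8} — 8 (Pursuer) has 8→10.
A3 = A2; e.g. 1 (Evader) can still go to 3. Fixed point.
From 8, successor 10 is in the attractor (rank 1); the other successors 3, 9 are not.

10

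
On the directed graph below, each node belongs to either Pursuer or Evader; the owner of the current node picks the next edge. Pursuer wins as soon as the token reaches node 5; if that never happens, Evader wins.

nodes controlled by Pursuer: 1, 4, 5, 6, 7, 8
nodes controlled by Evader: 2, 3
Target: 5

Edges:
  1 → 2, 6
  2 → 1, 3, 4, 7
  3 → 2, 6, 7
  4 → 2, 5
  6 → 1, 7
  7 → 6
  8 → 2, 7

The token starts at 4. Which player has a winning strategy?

Pursuer

A0 = {5}
A1: add {4} — 4 (Pursuer) has 4→5.
A2 = A1; e.g. 1 (Pursuer) has no edge into A1. Fixed point.
4 ∈ A1, so Pursuer can force the target.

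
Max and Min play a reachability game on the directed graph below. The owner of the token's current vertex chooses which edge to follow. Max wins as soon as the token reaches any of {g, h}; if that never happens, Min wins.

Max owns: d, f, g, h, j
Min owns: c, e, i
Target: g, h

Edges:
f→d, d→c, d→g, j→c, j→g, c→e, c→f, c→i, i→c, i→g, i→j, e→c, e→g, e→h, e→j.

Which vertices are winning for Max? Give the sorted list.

A0 = {g, h}
A1: add {d, j} — d (Max) has d→g; j (Max) has j→g.
A2: add {f} — f (Max) has f→d.
A3 = A2; e.g. c (Min) can still go to e. Fixed point.
Max's winning region = {d, f, g, h, j}.

d, f, g, h, j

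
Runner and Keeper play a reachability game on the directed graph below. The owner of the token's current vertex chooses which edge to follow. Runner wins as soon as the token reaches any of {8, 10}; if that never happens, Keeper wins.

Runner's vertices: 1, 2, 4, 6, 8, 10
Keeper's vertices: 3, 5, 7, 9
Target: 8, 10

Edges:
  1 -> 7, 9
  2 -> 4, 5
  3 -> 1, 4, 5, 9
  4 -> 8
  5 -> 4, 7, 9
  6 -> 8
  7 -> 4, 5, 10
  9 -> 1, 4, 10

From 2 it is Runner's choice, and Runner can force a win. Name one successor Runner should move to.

4

A0 = {8, 10}
A1: add {4, 6} — 4 (Runner) has 4→8; 6 (Runner) has 6→8.
A2: add {2} — 2 (Runner) has 2→4.
A3 = A2; e.g. 1 (Runner) has no edge into A2. Fixed point.
From 2, successor 4 is in the attractor (rank 1); the other successor 5 is not.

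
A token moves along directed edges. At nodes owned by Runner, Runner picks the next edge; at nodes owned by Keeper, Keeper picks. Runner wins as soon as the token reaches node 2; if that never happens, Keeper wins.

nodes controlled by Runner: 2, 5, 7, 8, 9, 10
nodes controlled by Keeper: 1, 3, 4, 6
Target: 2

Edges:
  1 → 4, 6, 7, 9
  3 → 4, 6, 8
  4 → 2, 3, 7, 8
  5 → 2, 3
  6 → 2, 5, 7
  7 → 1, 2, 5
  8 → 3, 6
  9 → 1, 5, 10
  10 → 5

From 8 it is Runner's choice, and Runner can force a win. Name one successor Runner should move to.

A0 = {2}
A1: add {5, 7} — 5 (Runner) has 5→2; 7 (Runner) has 7→2.
A2: add {6, 9, 10} — 6 (Keeper): all of {2, 5, 7} already in; 9 (Runner) has 9→5; 10 (Runner) has 10→5.
A3: add {8} — 8 (Runner) has 8→6.
A4 = A3; e.g. 1 (Keeper) can still go to 4. Fixed point.
From 8, successor 6 is in the attractor (rank 2); the other successor 3 is not.

6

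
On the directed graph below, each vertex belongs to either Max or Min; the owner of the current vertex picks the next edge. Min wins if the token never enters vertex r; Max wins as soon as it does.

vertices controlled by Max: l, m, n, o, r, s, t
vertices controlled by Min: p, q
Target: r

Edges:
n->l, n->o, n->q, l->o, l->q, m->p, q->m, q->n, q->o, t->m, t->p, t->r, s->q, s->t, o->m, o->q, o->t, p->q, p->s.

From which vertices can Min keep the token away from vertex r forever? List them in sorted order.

m, p, q

A0 = {r}
A1: add {t} — t (Max) has t→r.
A2: add {o, s} — o (Max) has o→t; s (Max) has s→t.
A3: add {l, n} — l (Max) has l→o; n (Max) has n→o.
A4 = A3; e.g. m (Max) has no edge into A3. Fixed point.
Max's attractor = {l, n, o, r, s, t}; Min avoids the target exactly from the complement.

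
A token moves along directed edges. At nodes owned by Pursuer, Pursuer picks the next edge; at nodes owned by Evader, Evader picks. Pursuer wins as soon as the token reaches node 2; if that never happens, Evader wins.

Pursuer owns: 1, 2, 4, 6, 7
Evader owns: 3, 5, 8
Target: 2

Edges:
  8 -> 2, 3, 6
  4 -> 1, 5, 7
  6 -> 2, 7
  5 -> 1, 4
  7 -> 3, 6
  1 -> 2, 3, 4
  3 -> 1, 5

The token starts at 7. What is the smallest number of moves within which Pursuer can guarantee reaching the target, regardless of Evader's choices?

2

A0 = {2}
A1: add {1, 6} — 1 (Pursuer) has 1→2; 6 (Pursuer) has 6→2.
A2: add {4, 7} — 4 (Pursuer) has 4→1; 7 (Pursuer) has 7→6.
7 enters the attractor at level 2, so Pursuer can force the target in 2 moves from there.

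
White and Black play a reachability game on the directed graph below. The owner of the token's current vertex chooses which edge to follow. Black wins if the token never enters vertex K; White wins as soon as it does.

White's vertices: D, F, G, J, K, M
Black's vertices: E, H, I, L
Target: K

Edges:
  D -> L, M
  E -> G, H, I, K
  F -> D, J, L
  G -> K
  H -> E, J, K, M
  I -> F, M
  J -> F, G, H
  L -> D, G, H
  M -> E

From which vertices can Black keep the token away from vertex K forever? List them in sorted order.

D, E, H, I, L, M

A0 = {K}
A1: add {G} — G (White) has G→K.
A2: add {J} — J (White) has J→G.
A3: add {F} — F (White) has F→J.
A4 = A3; e.g. D (White) has no edge into A3. Fixed point.
White's attractor = {F, G, J, K}; Black avoids the target exactly from the complement.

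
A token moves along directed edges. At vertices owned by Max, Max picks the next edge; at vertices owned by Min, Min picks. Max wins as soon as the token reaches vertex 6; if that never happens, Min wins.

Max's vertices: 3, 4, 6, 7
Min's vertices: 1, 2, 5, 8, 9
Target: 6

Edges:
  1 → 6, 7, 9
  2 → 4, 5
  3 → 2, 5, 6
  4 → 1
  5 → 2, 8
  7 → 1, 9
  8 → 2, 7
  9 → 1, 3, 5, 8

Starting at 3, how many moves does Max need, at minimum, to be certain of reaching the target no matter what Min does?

1

A0 = {6}
A1: add {3} — 3 (Max) has 3→6.
A2 = A1; e.g. 1 (Min) can still go to 7. Fixed point.
3 enters the attractor at level 1, so Max can force the target in 1 move from there.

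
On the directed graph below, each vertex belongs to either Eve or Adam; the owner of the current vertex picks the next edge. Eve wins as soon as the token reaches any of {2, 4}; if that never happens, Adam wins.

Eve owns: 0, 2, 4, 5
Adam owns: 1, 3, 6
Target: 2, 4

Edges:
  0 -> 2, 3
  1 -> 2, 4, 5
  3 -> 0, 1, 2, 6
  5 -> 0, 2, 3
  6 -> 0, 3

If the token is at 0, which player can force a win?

Eve

A0 = {2, 4}
A1: add {0, 5} — 0 (Eve) has 0→2; 5 (Eve) has 5→2.
0 ∈ A1, so Eve can force the target.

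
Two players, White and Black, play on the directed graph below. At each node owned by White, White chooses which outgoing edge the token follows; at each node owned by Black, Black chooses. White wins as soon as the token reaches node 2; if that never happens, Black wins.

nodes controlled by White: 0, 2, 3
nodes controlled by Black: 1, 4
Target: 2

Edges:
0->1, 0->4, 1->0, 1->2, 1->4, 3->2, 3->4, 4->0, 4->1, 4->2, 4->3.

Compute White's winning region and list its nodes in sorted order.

2, 3

A0 = {2}
A1: add {3} — 3 (White) has 3→2.
A2 = A1; e.g. 0 (White) has no edge into A1. Fixed point.
White's winning region = {2, 3}.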